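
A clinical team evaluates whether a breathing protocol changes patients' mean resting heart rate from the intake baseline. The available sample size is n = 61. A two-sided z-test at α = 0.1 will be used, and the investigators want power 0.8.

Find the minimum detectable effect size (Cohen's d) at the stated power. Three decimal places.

Required noncentrality: δ = z_{0.05} + z_{0.20} = 1.645 + 0.842 = 2.486.
(The second rejection-region term Φ(−δ − z_{α/2}) is negligible and dropped.)
δ = d·√n ⇒ d = δ/√n = 2.486/√61 = 0.3184.

d ≈ 0.318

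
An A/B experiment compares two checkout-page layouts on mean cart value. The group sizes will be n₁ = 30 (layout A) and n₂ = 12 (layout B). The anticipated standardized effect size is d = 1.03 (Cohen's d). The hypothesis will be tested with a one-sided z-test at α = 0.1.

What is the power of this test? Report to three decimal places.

Noncentrality parameter: δ = d / √(1/n₁ + 1/n₂) = 1.03 / √(1/30 + 1/12) = 3.0155
Critical value for a one-sided test at α = 0.1: z_α = 1.282.
Power = P(Z > 1.282 − δ) = Φ(1.734) = 0.9585.

Power ≈ 0.959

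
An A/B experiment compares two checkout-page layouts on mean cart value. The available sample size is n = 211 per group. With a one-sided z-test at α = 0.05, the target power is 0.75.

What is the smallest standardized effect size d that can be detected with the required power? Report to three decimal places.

Need Φ(δ − 1.645) = 0.75, so δ = 1.645 + 0.674 = 2.319.
δ = d·√(n/2) ⇒ d = δ/√(n/2) = 2.319/√(211/2) = 0.2258.

d ≈ 0.226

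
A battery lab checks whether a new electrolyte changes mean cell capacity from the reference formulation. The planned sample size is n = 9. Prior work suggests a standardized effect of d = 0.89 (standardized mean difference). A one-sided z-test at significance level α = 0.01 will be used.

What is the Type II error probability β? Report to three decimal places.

β ≈ 0.366

Noncentrality parameter: δ = d·√n = 0.89 × √9 = 2.6700
One-sided α = 0.01 → critical value z_{0.01} = 2.326.
Power = Φ(δ − 2.326) = Φ(0.344) = 0.6344.
Type II error: β = 1 − power = 1 − 0.6344 = 0.3656.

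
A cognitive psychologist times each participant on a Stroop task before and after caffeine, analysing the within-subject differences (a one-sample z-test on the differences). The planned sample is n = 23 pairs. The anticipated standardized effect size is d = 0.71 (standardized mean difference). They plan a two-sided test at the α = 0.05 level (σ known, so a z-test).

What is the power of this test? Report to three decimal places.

Power ≈ 0.926

Noncentrality parameter: δ = d·√n = 0.71 × √23 = 3.4050
Two-sided α = 0.05 → critical value z_{0.025} = 1.960.
Power = Φ(δ − 1.960) + Φ(−δ − 1.960) = Φ(1.445) + Φ(-5.365) = 0.9258 + 0.0000 = 0.9258.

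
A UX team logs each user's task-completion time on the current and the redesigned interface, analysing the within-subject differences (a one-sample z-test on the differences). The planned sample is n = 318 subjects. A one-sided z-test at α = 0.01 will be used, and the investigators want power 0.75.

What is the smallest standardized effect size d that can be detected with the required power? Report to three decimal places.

d ≈ 0.168

Required noncentrality: δ = z_{0.01} + z_{0.25} = 2.326 + 0.674 = 3.001.
δ = d·√n ⇒ d = δ/√n = 3.001/√318 = 0.1683.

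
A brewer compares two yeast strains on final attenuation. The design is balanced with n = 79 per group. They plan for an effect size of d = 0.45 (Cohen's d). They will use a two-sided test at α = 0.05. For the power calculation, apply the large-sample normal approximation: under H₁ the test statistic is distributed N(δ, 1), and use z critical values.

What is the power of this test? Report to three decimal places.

Power ≈ 0.807

Noncentrality parameter: δ = d·√(n/2) = 0.45 × √(79/2) = 2.8282
Two-sided α = 0.05 → critical value z_{0.025} = 1.960.
Power = Φ(δ − 1.960) + Φ(−δ − 1.960) = Φ(0.868) + Φ(-4.788) = 0.8074 + 0.0000 = 0.8074.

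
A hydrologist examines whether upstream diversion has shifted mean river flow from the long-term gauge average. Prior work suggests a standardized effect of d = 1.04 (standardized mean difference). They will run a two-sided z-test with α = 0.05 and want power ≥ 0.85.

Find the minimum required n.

For power 0.85 need Φ(δ − z_{0.025}) = 0.85, so δ = z_{0.025} + z_{0.15} = 1.960 + 1.036 = 2.996.
(Ignoring the negligible lower-tail rejection probability gives the usual closed-form inversion.)
δ = d·√n ⇒ n = (δ/d)² = (2.996 / 1.04)² = 8.30.
Round up to the next whole unit.

n = 9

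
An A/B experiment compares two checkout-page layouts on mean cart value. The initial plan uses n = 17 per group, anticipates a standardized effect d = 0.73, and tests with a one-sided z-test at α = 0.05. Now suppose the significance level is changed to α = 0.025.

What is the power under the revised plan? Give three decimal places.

Power ≈ 0.567

δ = d·√(n/2) = 0.73 × √(17/2) = 2.1283 (unchanged). New critical value: z_{0.025} = 1.960.
Revised power = P(Z > 1.960 − δ) = Φ(0.168) = 0.5668.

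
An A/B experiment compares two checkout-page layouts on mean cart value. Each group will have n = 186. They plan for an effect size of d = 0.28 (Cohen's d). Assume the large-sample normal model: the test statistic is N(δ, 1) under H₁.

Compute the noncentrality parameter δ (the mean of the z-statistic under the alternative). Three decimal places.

δ ≈ 2.700

δ = d·√(n/2) = 0.28 × √(186/2) = 2.7002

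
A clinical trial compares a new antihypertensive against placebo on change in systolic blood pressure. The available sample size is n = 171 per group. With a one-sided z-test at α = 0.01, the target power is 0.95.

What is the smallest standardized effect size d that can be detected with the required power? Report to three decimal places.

d ≈ 0.429

Need Φ(δ − 2.326) = 0.95, so δ = 2.326 + 1.645 = 3.971.
δ = d·√(n/2) ⇒ d = δ/√(n/2) = 3.971/√(171/2) = 0.4295.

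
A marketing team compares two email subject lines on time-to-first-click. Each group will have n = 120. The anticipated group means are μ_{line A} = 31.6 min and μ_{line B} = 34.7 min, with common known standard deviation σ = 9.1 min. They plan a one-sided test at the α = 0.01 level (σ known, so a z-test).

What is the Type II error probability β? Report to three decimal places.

β ≈ 0.377

Standardized effect: d = |μ_{line A} − μ_{line B}| / σ = |31.6 − 34.7| / 9.1 = 0.3407
Noncentrality parameter: δ = d·√(n/2) = 0.3407 × √(120/2) = 2.6387
Critical value for a one-sided test at α = 0.01: z_α = 2.326.
Power = P(Z > 2.326 − δ) = Φ(0.312) = 0.6226.
Type II error: β = 1 − power = 1 − 0.6226 = 0.3774.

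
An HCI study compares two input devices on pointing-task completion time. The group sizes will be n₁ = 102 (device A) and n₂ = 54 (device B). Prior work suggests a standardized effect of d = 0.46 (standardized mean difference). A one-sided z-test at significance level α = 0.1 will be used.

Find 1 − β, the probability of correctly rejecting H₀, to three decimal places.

Noncentrality parameter: λ = d / √(1/n₁ + 1/n₂) = 0.46 / √(1/102 + 1/54) = 2.7333
One-sided α = 0.1 → critical value z_{0.1} = 1.282.
Power = Φ(λ − 1.282) = Φ(1.452) = 0.9267.

Power ≈ 0.927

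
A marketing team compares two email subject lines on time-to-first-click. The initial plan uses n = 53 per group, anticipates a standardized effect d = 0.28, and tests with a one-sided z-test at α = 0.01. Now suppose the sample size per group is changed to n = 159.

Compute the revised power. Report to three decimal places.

Power ≈ 0.568

With n = 159 per group: δ = d·√(n/2) = 0.28 × √(159/2) = 2.4966. Critical value z_{0.01} = 2.326.
Revised power = Φ(δ − 2.326) = Φ(0.170) = 0.5676.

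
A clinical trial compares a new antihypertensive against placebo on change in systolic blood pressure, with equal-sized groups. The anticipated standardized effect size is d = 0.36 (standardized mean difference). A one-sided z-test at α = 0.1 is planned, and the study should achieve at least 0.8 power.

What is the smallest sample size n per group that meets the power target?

For power 0.8 need Φ(δ − z_{0.1}) = 0.8, so δ = z_{0.1} + z_{0.20} = 1.282 + 0.842 = 2.123.
δ = d·√(n/2) ⇒ n = 2(δ/d)² = 2 × (2.123 / 0.36)² = 69.57.
Rounding up, n = 70 per group.

n = 70 per group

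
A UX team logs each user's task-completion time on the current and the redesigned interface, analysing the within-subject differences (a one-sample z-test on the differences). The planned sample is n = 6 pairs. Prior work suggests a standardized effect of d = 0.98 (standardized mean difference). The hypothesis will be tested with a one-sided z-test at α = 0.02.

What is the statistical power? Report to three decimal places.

Power ≈ 0.636

Noncentrality parameter: δ = d·√n = 0.98 × √6 = 2.4005
Critical value for a one-sided test at α = 0.02: z_α = 2.054.
Power = P(Z > 2.054 − δ) = Φ(0.347) = 0.6356.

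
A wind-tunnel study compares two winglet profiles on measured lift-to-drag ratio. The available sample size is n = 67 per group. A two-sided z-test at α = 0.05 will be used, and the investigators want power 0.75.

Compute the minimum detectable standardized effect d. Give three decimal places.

d ≈ 0.455

Need Φ(δ − 1.960) = 0.75, so δ = 1.960 + 0.674 = 2.634.
(The second rejection-region term Φ(−δ − z_{α/2}) is negligible and dropped.)
δ = d·√(n/2) ⇒ d = δ/√(n/2) = 2.634/√(67/2) = 0.4552.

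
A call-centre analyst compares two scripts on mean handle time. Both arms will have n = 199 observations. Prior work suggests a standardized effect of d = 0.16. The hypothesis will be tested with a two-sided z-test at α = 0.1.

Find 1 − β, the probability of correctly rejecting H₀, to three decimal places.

Noncentrality parameter: λ = d·√(n/2) = 0.16 × √(199/2) = 1.5960
Critical value for a two-sided test at α = 0.1: z_{α/2} = 1.645.
Power = Φ(λ − 1.645) + Φ(−λ − 1.645) = Φ(-0.049) + Φ(-3.241) = 0.4805 + 0.0006 = 0.4811.

Power ≈ 0.481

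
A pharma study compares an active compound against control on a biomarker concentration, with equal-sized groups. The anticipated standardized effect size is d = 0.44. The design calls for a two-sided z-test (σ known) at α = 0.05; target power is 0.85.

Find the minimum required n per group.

n = 93 per group

Set Φ(δ − 1.960) = 0.85; then δ − 1.960 = Φ⁻¹(0.85) = 1.036, giving δ = 2.996.
(Ignoring the negligible lower-tail rejection probability gives the usual closed-form inversion.)
δ = d·√(n/2) ⇒ n = 2(δ/d)² = 2 × (2.996 / 0.44)² = 92.75.
Round up to the next whole unit.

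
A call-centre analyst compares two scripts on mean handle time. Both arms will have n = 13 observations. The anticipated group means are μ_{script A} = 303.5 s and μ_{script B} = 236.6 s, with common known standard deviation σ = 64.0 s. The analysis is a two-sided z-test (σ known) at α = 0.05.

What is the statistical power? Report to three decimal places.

Power ≈ 0.760

Standardized effect: d = |μ_{script A} − μ_{script B}| / σ = |303.5 − 236.6| / 64.0 = 1.0453
Noncentrality parameter: δ = d·√(n/2) = 1.0453 × √(13/2) = 2.6650
Critical value for a two-sided test at α = 0.05: z_{α/2} = 1.960.
Power = Φ(δ − 1.960) + Φ(−δ − 1.960) = Φ(0.705) + Φ(-4.625) = 0.7596 + 0.0000 = 0.7596.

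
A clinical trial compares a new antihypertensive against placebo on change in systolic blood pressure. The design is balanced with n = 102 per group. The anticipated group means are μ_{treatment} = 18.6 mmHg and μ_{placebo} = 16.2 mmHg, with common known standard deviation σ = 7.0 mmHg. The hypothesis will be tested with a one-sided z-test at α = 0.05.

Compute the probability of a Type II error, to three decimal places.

Standardized effect: d = |μ_{treatment} − μ_{placebo}| / σ = |18.6 − 16.2| / 7.0 = 0.3429
Noncentrality parameter: δ = d·√(n/2) = 0.3429 × √(102/2) = 2.4485
Critical value for a one-sided test at α = 0.05: z_α = 1.645.
Power = P(Z > 1.645 − δ) = Φ(0.804) = 0.7892.
Type II error: β = 1 − power = 1 − 0.7892 = 0.2108.

β ≈ 0.211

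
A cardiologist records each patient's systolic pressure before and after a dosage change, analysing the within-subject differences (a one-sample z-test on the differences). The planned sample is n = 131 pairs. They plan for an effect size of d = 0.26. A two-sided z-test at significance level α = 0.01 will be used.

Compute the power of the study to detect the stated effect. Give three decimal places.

Noncentrality parameter: δ = d·√n = 0.26 × √131 = 2.9758
Two-sided α = 0.01 → critical value z_{0.005} = 2.576.
Power = Φ(δ − 2.576) + Φ(−δ − 2.576) = Φ(0.400) + Φ(-5.552) = 0.6554 + 0.0000 = 0.6554.

Power ≈ 0.655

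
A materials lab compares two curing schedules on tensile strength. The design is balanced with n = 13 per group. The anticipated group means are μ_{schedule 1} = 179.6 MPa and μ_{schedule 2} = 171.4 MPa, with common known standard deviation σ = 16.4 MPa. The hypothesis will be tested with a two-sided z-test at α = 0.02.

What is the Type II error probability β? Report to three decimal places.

β ≈ 0.853

Standardized effect: d = |μ_{schedule 1} − μ_{schedule 2}| / σ = |179.6 − 171.4| / 16.4 = 0.5000
Noncentrality parameter: λ = d·√(n/2) = 0.5000 × √(13/2) = 1.2748
Critical value for a two-sided test at α = 0.02: z_{α/2} = 2.326.
Power = Φ(λ − 2.326) + Φ(−λ − 2.326) = Φ(-1.052) + Φ(-3.601) = 0.1465 + 0.0002 = 0.1467.
Type II error: β = 1 − power = 1 − 0.1467 = 0.8533.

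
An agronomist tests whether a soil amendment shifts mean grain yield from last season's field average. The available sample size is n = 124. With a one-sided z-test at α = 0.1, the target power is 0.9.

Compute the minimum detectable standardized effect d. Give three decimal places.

d ≈ 0.230

Need Φ(δ − 1.282) = 0.9, so δ = 1.282 + 1.282 = 2.563.
δ = d·√n ⇒ d = δ/√n = 2.563/√124 = 0.2302.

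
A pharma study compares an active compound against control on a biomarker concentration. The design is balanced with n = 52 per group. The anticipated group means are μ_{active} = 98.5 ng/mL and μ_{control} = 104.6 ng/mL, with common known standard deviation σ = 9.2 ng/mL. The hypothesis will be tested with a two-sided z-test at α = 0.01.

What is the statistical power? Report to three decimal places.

Power ≈ 0.790

Standardized effect: d = |μ_{active} − μ_{control}| / σ = |98.5 − 104.6| / 9.2 = 0.6630
Noncentrality parameter: δ = d·√(n/2) = 0.6630 × √(52/2) = 3.3809
Critical value for a two-sided test at α = 0.01: z_{α/2} = 2.576.
Power = Φ(δ − 2.576) + Φ(−δ − 2.576) = Φ(0.805) + Φ(-5.957) = 0.7896 + 0.0000 = 0.7896.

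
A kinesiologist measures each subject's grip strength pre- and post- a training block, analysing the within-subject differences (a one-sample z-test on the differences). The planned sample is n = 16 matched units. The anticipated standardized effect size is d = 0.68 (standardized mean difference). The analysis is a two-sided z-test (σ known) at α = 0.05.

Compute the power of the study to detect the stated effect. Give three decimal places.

Noncentrality parameter: δ = d·√n = 0.68 × √16 = 2.7200
Critical value for a two-sided test at α = 0.05: z_{α/2} = 1.960.
Power = Φ(δ − 1.960) + Φ(−δ − 1.960) = Φ(0.760) + Φ(-4.680) = 0.7764 + 0.0000 = 0.7764.

Power ≈ 0.776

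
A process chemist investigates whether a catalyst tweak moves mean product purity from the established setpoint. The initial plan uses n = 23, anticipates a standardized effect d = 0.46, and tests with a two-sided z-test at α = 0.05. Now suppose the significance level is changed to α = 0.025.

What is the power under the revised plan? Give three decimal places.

δ = d·√n = 0.46 × √23 = 2.2061 (unchanged). New critical value: z_{0.0125} = 2.241.
Revised power = Φ(δ − 2.241) + Φ(−δ − 2.241) = Φ(-0.035) + Φ(-4.447) = 0.4859 + 0.0000 = 0.4859.

Power ≈ 0.486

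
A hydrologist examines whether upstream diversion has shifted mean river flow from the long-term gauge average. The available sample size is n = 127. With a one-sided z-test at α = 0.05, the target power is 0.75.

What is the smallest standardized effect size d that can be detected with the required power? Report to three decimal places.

d ≈ 0.206

Need Φ(δ − 1.645) = 0.75, so δ = 1.645 + 0.674 = 2.319.
δ = d·√n ⇒ d = δ/√n = 2.319/√127 = 0.2058.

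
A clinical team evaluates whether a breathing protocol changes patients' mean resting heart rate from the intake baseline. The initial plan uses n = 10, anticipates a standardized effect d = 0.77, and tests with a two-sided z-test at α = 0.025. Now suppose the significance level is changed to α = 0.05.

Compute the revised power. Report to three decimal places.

δ = d·√n = 0.77 × √10 = 2.4350 (unchanged). New critical value: z_{0.025} = 1.960.
Revised power = Φ(δ − 1.960) + Φ(−δ − 1.960) = Φ(0.475) + Φ(-4.395) = 0.6826 + 0.0000 = 0.6826.

Power ≈ 0.683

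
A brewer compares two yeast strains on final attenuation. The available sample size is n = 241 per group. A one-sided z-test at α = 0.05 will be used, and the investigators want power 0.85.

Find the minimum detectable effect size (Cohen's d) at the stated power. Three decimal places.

d ≈ 0.244

Need Φ(δ − 1.645) = 0.85, so δ = 1.645 + 1.036 = 2.681.
δ = d·√(n/2) ⇒ d = δ/√(n/2) = 2.681/√(241/2) = 0.2443.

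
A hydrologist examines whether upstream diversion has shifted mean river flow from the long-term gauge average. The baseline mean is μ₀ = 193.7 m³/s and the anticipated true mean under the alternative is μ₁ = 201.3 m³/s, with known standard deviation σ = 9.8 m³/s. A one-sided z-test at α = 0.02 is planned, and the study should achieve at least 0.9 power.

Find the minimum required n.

Standardized effect: d = |μ₁ − μ₀| / σ = |201.3 − 193.7| / 9.8 = 0.7755
Set Φ(δ − 2.054) = 0.9; then δ − 2.054 = Φ⁻¹(0.9) = 1.282, giving δ = 3.335.
δ = d·√n ⇒ n = (δ/d)² = (3.335 / 0.7755)² = 18.50.
Rounding up, n = 19.

n = 19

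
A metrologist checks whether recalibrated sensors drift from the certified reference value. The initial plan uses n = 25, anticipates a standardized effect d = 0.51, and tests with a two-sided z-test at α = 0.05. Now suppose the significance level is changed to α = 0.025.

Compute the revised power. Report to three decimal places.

δ = d·√n = 0.51 × √25 = 2.5500 (unchanged). New critical value: z_{0.0125} = 2.241.
Revised power = Φ(δ − 2.241) + Φ(−δ − 2.241) = Φ(0.309) + Φ(-4.791) = 0.6212 + 0.0000 = 0.6212.

Power ≈ 0.621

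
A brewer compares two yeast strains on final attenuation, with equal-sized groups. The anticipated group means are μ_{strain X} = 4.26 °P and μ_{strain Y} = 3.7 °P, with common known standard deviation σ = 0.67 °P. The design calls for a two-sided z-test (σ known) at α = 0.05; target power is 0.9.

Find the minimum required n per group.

Standardized effect: d = |μ_{strain X} − μ_{strain Y}| / σ = |4.26 − 3.7| / 0.67 = 0.8358
Set Φ(δ − 1.960) = 0.9; then δ − 1.960 = Φ⁻¹(0.9) = 1.282, giving δ = 3.242.
(Ignoring the negligible lower-tail rejection probability gives the usual closed-form inversion.)
δ = d·√(n/2) ⇒ n = 2(δ/d)² = 2 × (3.242 / 0.8358)² = 30.08.
Round up to the next whole unit.

n = 31 per group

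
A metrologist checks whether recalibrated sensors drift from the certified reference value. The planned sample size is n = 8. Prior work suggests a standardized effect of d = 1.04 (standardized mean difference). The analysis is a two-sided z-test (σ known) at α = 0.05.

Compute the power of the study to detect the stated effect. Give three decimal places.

Noncentrality parameter: δ = d·√n = 1.04 × √8 = 2.9416
Two-sided α = 0.05 → critical value z_{0.025} = 1.960.
Power = Φ(δ − 1.960) + Φ(−δ − 1.960) = Φ(0.982) + Φ(-4.902) = 0.8369 + 0.0000 = 0.8369.

Power ≈ 0.837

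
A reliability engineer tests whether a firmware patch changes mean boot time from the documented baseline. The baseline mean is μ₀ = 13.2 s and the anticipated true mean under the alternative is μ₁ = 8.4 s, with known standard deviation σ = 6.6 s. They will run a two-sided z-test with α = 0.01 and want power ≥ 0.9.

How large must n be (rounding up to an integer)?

Standardized effect: d = |μ₁ − μ₀| / σ = |8.4 − 13.2| / 6.6 = 0.7273
For power 0.9 need Φ(δ − z_{0.005}) = 0.9, so δ = z_{0.005} + z_{0.10} = 2.576 + 1.282 = 3.857.
(For δ > 0 the lower-tail rejection region contributes negligibly to power, so the one-term inversion is standard.)
δ = d·√n ⇒ n = (δ/d)² = (3.857 / 0.7273)² = 28.13.
Round up to the next whole unit.

n = 29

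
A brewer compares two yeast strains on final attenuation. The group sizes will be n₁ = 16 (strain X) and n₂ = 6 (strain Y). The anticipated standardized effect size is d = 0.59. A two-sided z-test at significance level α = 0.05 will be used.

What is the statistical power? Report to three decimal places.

Power ≈ 0.234

Noncentrality parameter: δ = d / √(1/n₁ + 1/n₂) = 0.59 / √(1/16 + 1/6) = 1.2325
Critical value for a two-sided test at α = 0.05: z_{α/2} = 1.960.
Power = Φ(δ − 1.960) + Φ(−δ − 1.960) = Φ(-0.727) + Φ(-3.192) = 0.2335 + 0.0007 = 0.2342.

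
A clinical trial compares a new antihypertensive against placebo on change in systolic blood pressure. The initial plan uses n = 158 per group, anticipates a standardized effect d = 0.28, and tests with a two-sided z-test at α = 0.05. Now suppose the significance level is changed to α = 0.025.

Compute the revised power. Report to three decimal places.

δ = d·√(n/2) = 0.28 × √(158/2) = 2.4887 (unchanged). New critical value: z_{0.0125} = 2.241.
Revised power = Φ(δ − 2.241) + Φ(−δ − 2.241) = Φ(0.247) + Φ(-4.730) = 0.5977 + 0.0000 = 0.5977.

Power ≈ 0.598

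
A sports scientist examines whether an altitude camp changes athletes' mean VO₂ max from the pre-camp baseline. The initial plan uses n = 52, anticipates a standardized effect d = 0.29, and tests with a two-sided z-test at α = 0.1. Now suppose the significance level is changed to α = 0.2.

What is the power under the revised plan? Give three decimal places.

δ = d·√n = 0.29 × √52 = 2.0912 (unchanged). New critical value: z_{0.1} = 1.282.
Revised power = Φ(δ − 1.282) + Φ(−δ − 1.282) = Φ(0.810) + Φ(-3.373) = 0.7909 + 0.0004 = 0.7913.

Power ≈ 0.791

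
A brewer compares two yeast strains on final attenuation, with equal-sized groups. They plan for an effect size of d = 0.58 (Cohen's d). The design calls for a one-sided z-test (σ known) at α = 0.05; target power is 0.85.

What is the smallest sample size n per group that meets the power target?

n = 43 per group

For power 0.85 need Φ(δ − z_{0.05}) = 0.85, so δ = z_{0.05} + z_{0.15} = 1.645 + 1.036 = 2.681.
δ = d·√(n/2) ⇒ n = 2(δ/d)² = 2 × (2.681 / 0.58)² = 42.74.
Rounding up, n = 43 per group.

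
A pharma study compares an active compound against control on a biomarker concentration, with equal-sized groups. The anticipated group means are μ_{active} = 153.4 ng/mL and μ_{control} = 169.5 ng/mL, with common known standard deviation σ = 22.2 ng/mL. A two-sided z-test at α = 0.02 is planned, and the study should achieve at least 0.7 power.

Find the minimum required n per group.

n = 31 per group

Standardized effect: d = |μ_{active} − μ_{control}| / σ = |153.4 − 169.5| / 22.2 = 0.7252
For power 0.7 need Φ(δ − z_{0.01}) = 0.7, so δ = z_{0.01} + z_{0.30} = 2.326 + 0.524 = 2.851.
(The Φ(−δ − z_{α/2}) term is vanishingly small for δ > 0 and is dropped in the standard sample-size formula.)
δ = d·√(n/2) ⇒ n = 2(δ/d)² = 2 × (2.851 / 0.7252)² = 30.90.
Round up to the next whole unit.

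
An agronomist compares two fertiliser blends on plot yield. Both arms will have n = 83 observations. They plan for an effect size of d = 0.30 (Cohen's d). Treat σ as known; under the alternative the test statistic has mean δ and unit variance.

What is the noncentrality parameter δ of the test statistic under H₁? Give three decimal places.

δ = d·√(n/2) = 0.30 × √(83/2) = 1.9326

δ ≈ 1.933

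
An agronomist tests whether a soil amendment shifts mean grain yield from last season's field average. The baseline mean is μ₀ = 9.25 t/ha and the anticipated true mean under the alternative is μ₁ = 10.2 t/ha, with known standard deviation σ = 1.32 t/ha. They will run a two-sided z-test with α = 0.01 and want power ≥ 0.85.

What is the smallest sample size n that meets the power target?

Standardized effect: d = |μ₁ − μ₀| / σ = |10.2 − 9.25| / 1.32 = 0.7197
For power 0.85 need Φ(δ − z_{0.005}) = 0.85, so δ = z_{0.005} + z_{0.15} = 2.576 + 1.036 = 3.612.
(For δ > 0 the lower-tail rejection region contributes negligibly to power, so the one-term inversion is standard.)
δ = d·√n ⇒ n = (δ/d)² = (3.612 / 0.7197)² = 25.19.
Rounding up, n = 26.

n = 26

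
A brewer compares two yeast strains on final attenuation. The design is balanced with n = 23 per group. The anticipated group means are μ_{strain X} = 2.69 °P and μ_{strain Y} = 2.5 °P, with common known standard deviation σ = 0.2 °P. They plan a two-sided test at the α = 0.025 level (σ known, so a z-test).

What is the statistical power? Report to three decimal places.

Power ≈ 0.837

Standardized effect: d = |μ_{strain X} − μ_{strain Y}| / σ = |2.69 − 2.5| / 0.2 = 0.9500
Noncentrality parameter: δ = d·√(n/2) = 0.9500 × √(23/2) = 3.2216
Critical value for a two-sided test at α = 0.025: z_{α/2} = 2.241.
Power = Φ(δ − 2.241) + Φ(−δ − 2.241) = Φ(0.980) + Φ(-5.463) = 0.8365 + 0.0000 = 0.8365.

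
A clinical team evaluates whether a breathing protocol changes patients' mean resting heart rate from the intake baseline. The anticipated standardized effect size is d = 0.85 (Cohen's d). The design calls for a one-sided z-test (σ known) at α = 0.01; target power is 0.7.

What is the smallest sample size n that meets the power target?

For power 0.7 need Φ(δ − z_{0.01}) = 0.7, so δ = z_{0.01} + z_{0.30} = 2.326 + 0.524 = 2.851.
δ = d·√n ⇒ n = (δ/d)² = (2.851 / 0.85)² = 11.25.
Rounding up, n = 12.

n = 12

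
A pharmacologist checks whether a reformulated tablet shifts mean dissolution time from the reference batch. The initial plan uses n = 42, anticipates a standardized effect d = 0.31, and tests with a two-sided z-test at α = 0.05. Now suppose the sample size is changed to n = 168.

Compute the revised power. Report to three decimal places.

Power ≈ 0.980

With n = 168: δ = d·√n = 0.31 × √168 = 4.0181. Critical value z_{0.025} = 1.960.
Revised power = Φ(δ − 1.960) + Φ(−δ − 1.960) = Φ(2.058) + Φ(-5.978) = 0.9802 + 0.0000 = 0.9802.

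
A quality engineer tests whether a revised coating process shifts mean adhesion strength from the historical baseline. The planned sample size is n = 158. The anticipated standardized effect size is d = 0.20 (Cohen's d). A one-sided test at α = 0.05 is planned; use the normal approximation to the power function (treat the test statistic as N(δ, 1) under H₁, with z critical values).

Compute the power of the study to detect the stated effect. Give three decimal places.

Noncentrality parameter: λ = d·√n = 0.20 × √158 = 2.5140
Critical value for a one-sided test at α = 0.05: z_α = 1.645.
Power = Φ(λ − 1.645) = Φ(0.869) = 0.8076.

Power ≈ 0.808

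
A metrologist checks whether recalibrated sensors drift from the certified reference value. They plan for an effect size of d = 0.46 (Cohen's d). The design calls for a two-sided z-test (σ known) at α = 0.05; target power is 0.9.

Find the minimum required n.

Set Φ(δ − 1.960) = 0.9; then δ − 1.960 = Φ⁻¹(0.9) = 1.282, giving δ = 3.242.
(Ignoring the negligible lower-tail rejection probability gives the usual closed-form inversion.)
δ = d·√n ⇒ n = (δ/d)² = (3.242 / 0.46)² = 49.66.
Round up to the next whole unit.

n = 50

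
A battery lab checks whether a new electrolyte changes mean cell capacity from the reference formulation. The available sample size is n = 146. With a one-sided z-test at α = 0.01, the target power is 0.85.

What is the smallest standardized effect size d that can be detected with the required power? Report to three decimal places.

Need Φ(δ − 2.326) = 0.85, so δ = 2.326 + 1.036 = 3.363.
δ = d·√n ⇒ d = δ/√n = 3.363/√146 = 0.2783.

d ≈ 0.278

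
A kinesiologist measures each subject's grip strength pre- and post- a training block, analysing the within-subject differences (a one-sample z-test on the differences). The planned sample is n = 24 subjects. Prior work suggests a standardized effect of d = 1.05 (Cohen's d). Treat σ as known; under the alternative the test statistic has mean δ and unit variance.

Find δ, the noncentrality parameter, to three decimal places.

δ = d·√n = 1.05 × √24 = 5.1439

δ ≈ 5.144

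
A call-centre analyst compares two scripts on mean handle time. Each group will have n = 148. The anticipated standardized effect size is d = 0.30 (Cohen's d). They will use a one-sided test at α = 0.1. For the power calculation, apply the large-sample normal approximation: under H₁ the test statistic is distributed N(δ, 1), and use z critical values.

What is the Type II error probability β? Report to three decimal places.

β ≈ 0.097

Noncentrality parameter: δ = d·√(n/2) = 0.30 × √(148/2) = 2.5807
Critical value for a one-sided test at α = 0.1: z_α = 1.282.
Power = P(Z > 1.282 − δ) = Φ(1.299) = 0.9031.
Type II error: β = 1 − power = 1 − 0.9031 = 0.0969.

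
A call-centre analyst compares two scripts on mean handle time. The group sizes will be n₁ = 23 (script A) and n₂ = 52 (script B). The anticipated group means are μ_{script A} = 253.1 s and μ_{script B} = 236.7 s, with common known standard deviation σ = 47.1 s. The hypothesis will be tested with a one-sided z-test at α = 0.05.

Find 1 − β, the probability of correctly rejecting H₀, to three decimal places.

Power ≈ 0.400

Standardized effect: d = |μ_{script A} − μ_{script B}| / σ = |253.1 − 236.7| / 47.1 = 0.3482
Noncentrality parameter: λ = d / √(1/n₁ + 1/n₂) = 0.3482 / √(1/23 + 1/52) = 1.3905
Critical value for a one-sided test at α = 0.05: z_α = 1.645.
Power = Φ(λ − 1.645) = Φ(-0.254) = 0.3996.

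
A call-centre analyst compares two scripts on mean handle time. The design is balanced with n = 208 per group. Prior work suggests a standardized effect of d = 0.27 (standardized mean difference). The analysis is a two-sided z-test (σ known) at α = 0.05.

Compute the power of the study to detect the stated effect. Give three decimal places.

Noncentrality parameter: δ = d·√(n/2) = 0.27 × √(208/2) = 2.7535
Two-sided α = 0.05 → critical value z_{0.025} = 1.960.
Power = Φ(δ − 1.960) + Φ(−δ − 1.960) = Φ(0.794) + Φ(-4.713) = 0.7863 + 0.0000 = 0.7863.

Power ≈ 0.786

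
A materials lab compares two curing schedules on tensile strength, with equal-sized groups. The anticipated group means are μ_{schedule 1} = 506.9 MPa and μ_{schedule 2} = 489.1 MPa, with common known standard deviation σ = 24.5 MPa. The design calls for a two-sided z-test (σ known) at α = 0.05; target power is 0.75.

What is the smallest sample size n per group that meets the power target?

n = 27 per group

Standardized effect: d = |μ_{schedule 1} − μ_{schedule 2}| / σ = |506.9 − 489.1| / 24.5 = 0.7265
Set Φ(δ − 1.960) = 0.75; then δ − 1.960 = Φ⁻¹(0.75) = 0.674, giving δ = 2.634.
(Ignoring the negligible lower-tail rejection probability gives the usual closed-form inversion.)
δ = d·√(n/2) ⇒ n = 2(δ/d)² = 2 × (2.634 / 0.7265)² = 26.30.
Rounding up, n = 27 per group.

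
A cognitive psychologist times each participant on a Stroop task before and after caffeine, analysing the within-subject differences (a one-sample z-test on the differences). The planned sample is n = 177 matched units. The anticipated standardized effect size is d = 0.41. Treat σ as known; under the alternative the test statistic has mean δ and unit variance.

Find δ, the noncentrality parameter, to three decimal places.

The noncentrality parameter scales effect size by the design's sample-size factor: δ = d·√n = 0.41 × √177 = 5.4547

δ ≈ 5.455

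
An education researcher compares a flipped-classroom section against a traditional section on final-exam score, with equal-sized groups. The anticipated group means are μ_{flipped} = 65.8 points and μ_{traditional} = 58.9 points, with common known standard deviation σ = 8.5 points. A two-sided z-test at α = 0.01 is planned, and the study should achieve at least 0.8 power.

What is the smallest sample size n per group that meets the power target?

Standardized effect: d = |μ_{flipped} − μ_{traditional}| / σ = |65.8 − 58.9| / 8.5 = 0.8118
Set Φ(δ − 2.576) = 0.8; then δ − 2.576 = Φ⁻¹(0.8) = 0.842, giving δ = 3.417.
(The Φ(−δ − z_{α/2}) term is vanishingly small for δ > 0 and is dropped in the standard sample-size formula.)
δ = d·√(n/2) ⇒ n = 2(δ/d)² = 2 × (3.417 / 0.8118)² = 35.45.
Rounding up, n = 36 per group.

n = 36 per group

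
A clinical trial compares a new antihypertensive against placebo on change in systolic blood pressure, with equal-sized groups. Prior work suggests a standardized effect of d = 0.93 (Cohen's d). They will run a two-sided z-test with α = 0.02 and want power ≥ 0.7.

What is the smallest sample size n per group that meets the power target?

For power 0.7 need Φ(δ − z_{0.01}) = 0.7, so δ = z_{0.01} + z_{0.30} = 2.326 + 0.524 = 2.851.
(Ignoring the negligible lower-tail rejection probability gives the usual closed-form inversion.)
δ = d·√(n/2) ⇒ n = 2(δ/d)² = 2 × (2.851 / 0.93)² = 18.79.
Rounding up, n = 19 per group.

n = 19 per group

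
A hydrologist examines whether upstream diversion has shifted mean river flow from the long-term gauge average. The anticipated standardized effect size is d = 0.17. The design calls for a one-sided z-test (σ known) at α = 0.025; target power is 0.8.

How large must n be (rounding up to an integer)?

For power 0.8 need Φ(δ − z_{0.025}) = 0.8, so δ = z_{0.025} + z_{0.20} = 1.960 + 0.842 = 2.802.
δ = d·√n ⇒ n = (δ/d)² = (2.802 / 0.17)² = 271.59.
Rounding up, n = 272.

n = 272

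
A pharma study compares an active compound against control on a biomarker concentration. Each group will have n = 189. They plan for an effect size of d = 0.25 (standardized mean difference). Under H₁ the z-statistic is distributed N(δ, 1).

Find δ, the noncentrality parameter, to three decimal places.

δ = d·√(n/2) = 0.25 × √(189/2) = 2.4303

δ ≈ 2.430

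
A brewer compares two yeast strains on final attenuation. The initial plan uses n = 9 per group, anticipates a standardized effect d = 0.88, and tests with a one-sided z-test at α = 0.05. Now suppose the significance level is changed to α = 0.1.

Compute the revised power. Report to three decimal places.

δ = d·√(n/2) = 0.88 × √(9/2) = 1.8668 (unchanged). New critical value: z_{0.1} = 1.282.
Revised power = Φ(δ − 1.282) = Φ(0.585) = 0.7208.

Power ≈ 0.721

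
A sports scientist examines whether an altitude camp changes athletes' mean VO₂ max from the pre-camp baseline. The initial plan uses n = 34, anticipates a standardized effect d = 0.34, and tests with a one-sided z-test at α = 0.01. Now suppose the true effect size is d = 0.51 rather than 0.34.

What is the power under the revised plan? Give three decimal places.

Power ≈ 0.741

With d = 0.51: δ = d·√n = 0.51 × √34 = 2.9738. Critical value z_{0.01} = 2.326.
Revised power = P(Z > 2.326 − δ) = Φ(0.647) = 0.7413.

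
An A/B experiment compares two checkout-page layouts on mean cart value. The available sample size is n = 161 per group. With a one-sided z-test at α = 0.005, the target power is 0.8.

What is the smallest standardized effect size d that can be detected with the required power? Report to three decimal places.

d ≈ 0.381

Required noncentrality: δ = z_{0.005} + z_{0.20} = 2.576 + 0.842 = 3.417.
δ = d·√(n/2) ⇒ d = δ/√(n/2) = 3.417/√(161/2) = 0.3809.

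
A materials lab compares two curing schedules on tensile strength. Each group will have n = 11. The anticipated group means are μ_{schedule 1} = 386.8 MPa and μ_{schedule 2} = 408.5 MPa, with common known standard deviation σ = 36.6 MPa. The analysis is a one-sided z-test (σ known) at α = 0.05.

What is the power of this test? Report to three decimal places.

Power ≈ 0.400

Standardized effect: d = |μ_{schedule 1} − μ_{schedule 2}| / σ = |386.8 − 408.5| / 36.6 = 0.5929
Noncentrality parameter: δ = d·√(n/2) = 0.5929 × √(11/2) = 1.3905
Critical value for a one-sided test at α = 0.05: z_α = 1.645.
Power = Φ(δ − 1.645) = Φ(-0.254) = 0.3996.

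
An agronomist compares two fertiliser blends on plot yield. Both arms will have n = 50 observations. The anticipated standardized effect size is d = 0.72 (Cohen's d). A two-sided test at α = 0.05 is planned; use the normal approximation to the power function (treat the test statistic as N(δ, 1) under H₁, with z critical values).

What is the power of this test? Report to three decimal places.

Noncentrality parameter: δ = d·√(n/2) = 0.72 × √(50/2) = 3.6000
Two-sided α = 0.05 → critical value z_{0.025} = 1.960.
Power = Φ(δ − 1.960) + Φ(−δ − 1.960) = Φ(1.640) + Φ(-5.560) = 0.9495 + 0.0000 = 0.9495.

Power ≈ 0.950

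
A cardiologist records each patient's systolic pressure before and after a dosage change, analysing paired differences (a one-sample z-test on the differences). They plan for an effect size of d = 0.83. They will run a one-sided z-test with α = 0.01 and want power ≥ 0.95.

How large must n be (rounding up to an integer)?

Set Φ(δ − 2.326) = 0.95; then δ − 2.326 = Φ⁻¹(0.95) = 1.645, giving δ = 3.971.
δ = d·√n ⇒ n = (δ/d)² = (3.971 / 0.83)² = 22.89.
Round up to the next whole unit.

n = 23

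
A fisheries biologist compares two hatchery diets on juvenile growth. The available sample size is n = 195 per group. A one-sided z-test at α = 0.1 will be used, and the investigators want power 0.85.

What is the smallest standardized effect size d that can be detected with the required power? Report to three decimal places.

d ≈ 0.235

Need Φ(δ − 1.282) = 0.85, so δ = 1.282 + 1.036 = 2.318.
δ = d·√(n/2) ⇒ d = δ/√(n/2) = 2.318/√(195/2) = 0.2348.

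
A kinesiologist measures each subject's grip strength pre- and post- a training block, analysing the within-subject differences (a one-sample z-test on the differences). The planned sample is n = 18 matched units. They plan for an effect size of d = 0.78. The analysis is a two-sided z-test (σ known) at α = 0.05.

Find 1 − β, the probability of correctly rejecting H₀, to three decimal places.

Noncentrality parameter: δ = d·√n = 0.78 × √18 = 3.3093
Two-sided α = 0.05 → critical value z_{0.025} = 1.960.
Power = Φ(δ − 1.960) + Φ(−δ − 1.960) = Φ(1.349) + Φ(-5.269) = 0.9114 + 0.0000 = 0.9114.

Power ≈ 0.911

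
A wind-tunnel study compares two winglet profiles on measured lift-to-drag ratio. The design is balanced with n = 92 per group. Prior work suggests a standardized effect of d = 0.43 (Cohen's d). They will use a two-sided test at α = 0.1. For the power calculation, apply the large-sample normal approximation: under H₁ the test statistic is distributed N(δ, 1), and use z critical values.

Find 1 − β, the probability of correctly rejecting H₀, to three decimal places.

Noncentrality parameter: δ = d·√(n/2) = 0.43 × √(92/2) = 2.9164
Two-sided α = 0.1 → critical value z_{0.05} = 1.645.
Power = Φ(δ − 1.645) + Φ(−δ − 1.645) = Φ(1.272) + Φ(-4.561) = 0.8982 + 0.0000 = 0.8982.

Power ≈ 0.898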